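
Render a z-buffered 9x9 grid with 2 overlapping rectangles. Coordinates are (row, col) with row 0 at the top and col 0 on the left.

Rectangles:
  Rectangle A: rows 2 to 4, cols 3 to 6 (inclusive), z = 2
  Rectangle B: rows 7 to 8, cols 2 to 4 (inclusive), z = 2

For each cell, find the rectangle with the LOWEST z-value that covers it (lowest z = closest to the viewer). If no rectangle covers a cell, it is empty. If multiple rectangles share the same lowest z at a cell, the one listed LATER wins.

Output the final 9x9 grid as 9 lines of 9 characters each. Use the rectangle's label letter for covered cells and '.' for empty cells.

.........
.........
...AAAA..
...AAAA..
...AAAA..
.........
.........
..BBB....
..BBB....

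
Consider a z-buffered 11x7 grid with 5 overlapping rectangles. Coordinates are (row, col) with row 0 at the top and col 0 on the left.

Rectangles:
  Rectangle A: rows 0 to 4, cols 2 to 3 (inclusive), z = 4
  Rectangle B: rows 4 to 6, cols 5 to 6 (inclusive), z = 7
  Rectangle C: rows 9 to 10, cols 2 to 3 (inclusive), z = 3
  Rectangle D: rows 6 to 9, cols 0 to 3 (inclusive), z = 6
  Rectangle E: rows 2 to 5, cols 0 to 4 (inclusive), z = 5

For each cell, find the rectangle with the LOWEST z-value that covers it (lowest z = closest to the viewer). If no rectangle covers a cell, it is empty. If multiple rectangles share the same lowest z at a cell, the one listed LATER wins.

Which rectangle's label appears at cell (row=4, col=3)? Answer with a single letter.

Check cell (4,3):
  A: rows 0-4 cols 2-3 z=4 -> covers; best now A (z=4)
  B: rows 4-6 cols 5-6 -> outside (col miss)
  C: rows 9-10 cols 2-3 -> outside (row miss)
  D: rows 6-9 cols 0-3 -> outside (row miss)
  E: rows 2-5 cols 0-4 z=5 -> covers; best now A (z=4)
Winner: A at z=4

Answer: A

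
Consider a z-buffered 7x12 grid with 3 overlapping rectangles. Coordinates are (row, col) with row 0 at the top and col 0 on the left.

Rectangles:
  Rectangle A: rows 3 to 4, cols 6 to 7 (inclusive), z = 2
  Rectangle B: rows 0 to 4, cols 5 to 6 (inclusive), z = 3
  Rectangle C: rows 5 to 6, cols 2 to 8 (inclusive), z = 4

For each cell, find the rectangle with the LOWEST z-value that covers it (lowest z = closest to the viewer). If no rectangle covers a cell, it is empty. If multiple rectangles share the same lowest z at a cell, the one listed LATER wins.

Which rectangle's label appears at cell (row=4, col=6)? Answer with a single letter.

Check cell (4,6):
  A: rows 3-4 cols 6-7 z=2 -> covers; best now A (z=2)
  B: rows 0-4 cols 5-6 z=3 -> covers; best now A (z=2)
  C: rows 5-6 cols 2-8 -> outside (row miss)
Winner: A at z=2

Answer: A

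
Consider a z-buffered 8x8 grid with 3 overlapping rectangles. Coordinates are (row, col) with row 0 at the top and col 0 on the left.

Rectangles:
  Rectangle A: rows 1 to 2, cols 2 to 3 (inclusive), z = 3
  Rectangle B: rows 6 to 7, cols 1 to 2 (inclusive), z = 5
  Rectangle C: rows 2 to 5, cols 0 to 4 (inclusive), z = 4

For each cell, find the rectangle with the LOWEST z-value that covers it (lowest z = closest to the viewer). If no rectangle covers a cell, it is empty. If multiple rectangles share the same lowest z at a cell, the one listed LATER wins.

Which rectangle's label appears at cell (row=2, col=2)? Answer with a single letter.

Answer: A

Derivation:
Check cell (2,2):
  A: rows 1-2 cols 2-3 z=3 -> covers; best now A (z=3)
  B: rows 6-7 cols 1-2 -> outside (row miss)
  C: rows 2-5 cols 0-4 z=4 -> covers; best now A (z=3)
Winner: A at z=3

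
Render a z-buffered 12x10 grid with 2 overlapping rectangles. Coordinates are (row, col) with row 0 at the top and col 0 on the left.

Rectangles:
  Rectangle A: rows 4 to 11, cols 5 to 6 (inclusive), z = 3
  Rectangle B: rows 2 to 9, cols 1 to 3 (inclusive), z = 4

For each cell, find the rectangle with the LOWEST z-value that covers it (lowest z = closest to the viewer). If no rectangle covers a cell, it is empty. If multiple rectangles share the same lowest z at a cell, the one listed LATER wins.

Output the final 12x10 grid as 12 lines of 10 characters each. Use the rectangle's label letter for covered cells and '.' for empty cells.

..........
..........
.BBB......
.BBB......
.BBB.AA...
.BBB.AA...
.BBB.AA...
.BBB.AA...
.BBB.AA...
.BBB.AA...
.....AA...
.....AA...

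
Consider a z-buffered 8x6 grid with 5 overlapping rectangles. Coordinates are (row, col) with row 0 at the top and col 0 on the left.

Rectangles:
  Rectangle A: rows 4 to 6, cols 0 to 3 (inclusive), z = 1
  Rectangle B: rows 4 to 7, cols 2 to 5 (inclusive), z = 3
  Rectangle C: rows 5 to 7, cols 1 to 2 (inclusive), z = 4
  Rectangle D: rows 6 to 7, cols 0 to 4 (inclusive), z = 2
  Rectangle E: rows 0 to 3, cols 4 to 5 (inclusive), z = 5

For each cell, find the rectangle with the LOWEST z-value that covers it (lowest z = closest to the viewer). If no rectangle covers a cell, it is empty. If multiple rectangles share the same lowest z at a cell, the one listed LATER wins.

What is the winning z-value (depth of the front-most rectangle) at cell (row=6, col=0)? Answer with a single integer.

Answer: 1

Derivation:
Check cell (6,0):
  A: rows 4-6 cols 0-3 z=1 -> covers; best now A (z=1)
  B: rows 4-7 cols 2-5 -> outside (col miss)
  C: rows 5-7 cols 1-2 -> outside (col miss)
  D: rows 6-7 cols 0-4 z=2 -> covers; best now A (z=1)
  E: rows 0-3 cols 4-5 -> outside (row miss)
Winner: A at z=1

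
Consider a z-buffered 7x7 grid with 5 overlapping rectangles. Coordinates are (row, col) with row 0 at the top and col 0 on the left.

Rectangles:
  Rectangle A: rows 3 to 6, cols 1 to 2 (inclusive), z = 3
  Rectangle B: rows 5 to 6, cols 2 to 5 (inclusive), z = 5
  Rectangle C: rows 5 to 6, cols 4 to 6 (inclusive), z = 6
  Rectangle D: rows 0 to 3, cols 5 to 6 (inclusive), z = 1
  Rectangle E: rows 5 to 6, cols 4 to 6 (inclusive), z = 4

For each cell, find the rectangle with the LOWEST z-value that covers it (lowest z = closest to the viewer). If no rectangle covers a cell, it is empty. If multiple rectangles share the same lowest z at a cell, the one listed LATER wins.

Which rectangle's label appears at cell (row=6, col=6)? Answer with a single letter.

Answer: E

Derivation:
Check cell (6,6):
  A: rows 3-6 cols 1-2 -> outside (col miss)
  B: rows 5-6 cols 2-5 -> outside (col miss)
  C: rows 5-6 cols 4-6 z=6 -> covers; best now C (z=6)
  D: rows 0-3 cols 5-6 -> outside (row miss)
  E: rows 5-6 cols 4-6 z=4 -> covers; best now E (z=4)
Winner: E at z=4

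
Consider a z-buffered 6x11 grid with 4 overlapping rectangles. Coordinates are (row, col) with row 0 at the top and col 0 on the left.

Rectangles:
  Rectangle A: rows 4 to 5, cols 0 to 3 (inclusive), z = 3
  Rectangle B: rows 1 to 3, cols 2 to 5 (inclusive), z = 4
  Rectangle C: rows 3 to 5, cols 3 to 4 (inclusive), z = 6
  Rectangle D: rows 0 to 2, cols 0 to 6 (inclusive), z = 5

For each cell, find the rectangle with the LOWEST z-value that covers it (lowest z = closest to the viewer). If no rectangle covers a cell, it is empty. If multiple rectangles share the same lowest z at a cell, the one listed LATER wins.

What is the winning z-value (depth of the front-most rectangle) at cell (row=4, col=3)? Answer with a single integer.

Check cell (4,3):
  A: rows 4-5 cols 0-3 z=3 -> covers; best now A (z=3)
  B: rows 1-3 cols 2-5 -> outside (row miss)
  C: rows 3-5 cols 3-4 z=6 -> covers; best now A (z=3)
  D: rows 0-2 cols 0-6 -> outside (row miss)
Winner: A at z=3

Answer: 3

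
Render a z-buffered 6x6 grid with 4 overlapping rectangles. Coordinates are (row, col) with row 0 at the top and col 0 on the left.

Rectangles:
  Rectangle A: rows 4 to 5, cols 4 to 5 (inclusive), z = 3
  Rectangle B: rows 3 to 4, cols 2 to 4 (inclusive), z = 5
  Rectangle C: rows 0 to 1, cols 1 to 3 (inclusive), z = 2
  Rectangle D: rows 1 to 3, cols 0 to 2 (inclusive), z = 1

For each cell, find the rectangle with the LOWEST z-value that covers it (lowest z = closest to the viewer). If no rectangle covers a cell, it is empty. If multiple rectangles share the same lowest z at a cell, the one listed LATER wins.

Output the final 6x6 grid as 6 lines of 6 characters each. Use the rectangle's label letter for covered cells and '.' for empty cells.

.CCC..
DDDC..
DDD...
DDDBB.
..BBAA
....AA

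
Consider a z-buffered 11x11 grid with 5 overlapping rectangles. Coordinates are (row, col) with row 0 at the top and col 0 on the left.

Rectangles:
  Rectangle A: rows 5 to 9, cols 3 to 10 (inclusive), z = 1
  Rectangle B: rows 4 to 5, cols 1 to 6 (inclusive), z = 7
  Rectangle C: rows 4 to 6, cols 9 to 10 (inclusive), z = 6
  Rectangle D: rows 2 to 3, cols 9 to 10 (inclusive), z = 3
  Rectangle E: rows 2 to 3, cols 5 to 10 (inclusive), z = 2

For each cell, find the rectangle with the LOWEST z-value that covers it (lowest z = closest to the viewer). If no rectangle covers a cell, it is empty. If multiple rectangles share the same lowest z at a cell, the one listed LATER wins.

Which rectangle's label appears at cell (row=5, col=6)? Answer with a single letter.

Check cell (5,6):
  A: rows 5-9 cols 3-10 z=1 -> covers; best now A (z=1)
  B: rows 4-5 cols 1-6 z=7 -> covers; best now A (z=1)
  C: rows 4-6 cols 9-10 -> outside (col miss)
  D: rows 2-3 cols 9-10 -> outside (row miss)
  E: rows 2-3 cols 5-10 -> outside (row miss)
Winner: A at z=1

Answer: A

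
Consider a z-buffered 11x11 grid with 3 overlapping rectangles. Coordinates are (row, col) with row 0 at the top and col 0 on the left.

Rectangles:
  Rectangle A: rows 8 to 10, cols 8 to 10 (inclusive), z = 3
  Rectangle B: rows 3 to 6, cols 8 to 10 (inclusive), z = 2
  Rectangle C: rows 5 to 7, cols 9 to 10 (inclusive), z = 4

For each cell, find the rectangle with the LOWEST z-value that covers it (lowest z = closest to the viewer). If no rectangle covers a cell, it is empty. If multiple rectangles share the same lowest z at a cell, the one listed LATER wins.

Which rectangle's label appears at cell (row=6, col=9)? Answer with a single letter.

Check cell (6,9):
  A: rows 8-10 cols 8-10 -> outside (row miss)
  B: rows 3-6 cols 8-10 z=2 -> covers; best now B (z=2)
  C: rows 5-7 cols 9-10 z=4 -> covers; best now B (z=2)
Winner: B at z=2

Answer: B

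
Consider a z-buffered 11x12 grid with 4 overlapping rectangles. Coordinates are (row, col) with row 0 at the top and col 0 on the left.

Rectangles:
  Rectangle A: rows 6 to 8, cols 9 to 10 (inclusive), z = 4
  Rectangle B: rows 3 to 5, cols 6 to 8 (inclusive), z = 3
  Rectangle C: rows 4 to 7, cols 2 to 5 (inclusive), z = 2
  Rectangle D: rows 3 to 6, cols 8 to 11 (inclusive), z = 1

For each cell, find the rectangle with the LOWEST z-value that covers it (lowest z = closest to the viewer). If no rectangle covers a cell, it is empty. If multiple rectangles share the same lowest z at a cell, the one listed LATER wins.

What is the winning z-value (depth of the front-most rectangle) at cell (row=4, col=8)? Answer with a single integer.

Check cell (4,8):
  A: rows 6-8 cols 9-10 -> outside (row miss)
  B: rows 3-5 cols 6-8 z=3 -> covers; best now B (z=3)
  C: rows 4-7 cols 2-5 -> outside (col miss)
  D: rows 3-6 cols 8-11 z=1 -> covers; best now D (z=1)
Winner: D at z=1

Answer: 1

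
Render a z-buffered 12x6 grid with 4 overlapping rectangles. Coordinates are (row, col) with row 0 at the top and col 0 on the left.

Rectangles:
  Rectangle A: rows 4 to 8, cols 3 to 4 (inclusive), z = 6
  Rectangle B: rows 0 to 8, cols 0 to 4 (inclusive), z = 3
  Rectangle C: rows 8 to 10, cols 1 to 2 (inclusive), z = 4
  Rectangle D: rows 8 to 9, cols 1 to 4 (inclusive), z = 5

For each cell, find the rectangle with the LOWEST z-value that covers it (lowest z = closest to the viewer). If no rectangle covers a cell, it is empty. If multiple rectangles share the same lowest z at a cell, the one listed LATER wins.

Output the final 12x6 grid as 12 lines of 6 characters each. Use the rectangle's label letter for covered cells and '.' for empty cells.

BBBBB.
BBBBB.
BBBBB.
BBBBB.
BBBBB.
BBBBB.
BBBBB.
BBBBB.
BBBBB.
.CCDD.
.CC...
......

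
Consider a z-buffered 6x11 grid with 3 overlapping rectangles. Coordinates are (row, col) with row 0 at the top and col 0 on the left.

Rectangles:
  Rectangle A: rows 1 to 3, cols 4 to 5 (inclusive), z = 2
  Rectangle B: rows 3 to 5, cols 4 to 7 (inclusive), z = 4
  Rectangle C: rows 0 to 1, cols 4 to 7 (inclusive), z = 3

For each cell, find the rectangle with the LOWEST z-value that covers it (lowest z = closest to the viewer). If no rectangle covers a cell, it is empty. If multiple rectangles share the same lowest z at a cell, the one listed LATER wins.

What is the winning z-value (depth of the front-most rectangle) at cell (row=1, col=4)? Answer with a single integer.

Check cell (1,4):
  A: rows 1-3 cols 4-5 z=2 -> covers; best now A (z=2)
  B: rows 3-5 cols 4-7 -> outside (row miss)
  C: rows 0-1 cols 4-7 z=3 -> covers; best now A (z=2)
Winner: A at z=2

Answer: 2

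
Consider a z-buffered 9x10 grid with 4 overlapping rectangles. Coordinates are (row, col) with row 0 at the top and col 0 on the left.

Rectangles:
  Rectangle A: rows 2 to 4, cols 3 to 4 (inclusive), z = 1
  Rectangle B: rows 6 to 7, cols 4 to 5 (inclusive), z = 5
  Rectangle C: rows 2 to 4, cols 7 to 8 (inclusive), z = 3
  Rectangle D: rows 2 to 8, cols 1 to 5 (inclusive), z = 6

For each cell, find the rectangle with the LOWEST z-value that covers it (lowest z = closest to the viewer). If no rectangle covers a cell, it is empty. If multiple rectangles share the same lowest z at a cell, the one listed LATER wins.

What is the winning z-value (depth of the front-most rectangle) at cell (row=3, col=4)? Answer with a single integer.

Check cell (3,4):
  A: rows 2-4 cols 3-4 z=1 -> covers; best now A (z=1)
  B: rows 6-7 cols 4-5 -> outside (row miss)
  C: rows 2-4 cols 7-8 -> outside (col miss)
  D: rows 2-8 cols 1-5 z=6 -> covers; best now A (z=1)
Winner: A at z=1

Answer: 1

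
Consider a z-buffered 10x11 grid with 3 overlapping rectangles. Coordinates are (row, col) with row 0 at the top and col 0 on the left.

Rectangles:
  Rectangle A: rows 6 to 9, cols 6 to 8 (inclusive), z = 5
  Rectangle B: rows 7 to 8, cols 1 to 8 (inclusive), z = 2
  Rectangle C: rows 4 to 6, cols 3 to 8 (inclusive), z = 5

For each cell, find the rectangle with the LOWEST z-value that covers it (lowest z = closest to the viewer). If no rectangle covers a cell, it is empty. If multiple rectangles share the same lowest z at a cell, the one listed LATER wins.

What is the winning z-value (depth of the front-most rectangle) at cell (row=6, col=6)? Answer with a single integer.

Answer: 5

Derivation:
Check cell (6,6):
  A: rows 6-9 cols 6-8 z=5 -> covers; best now A (z=5)
  B: rows 7-8 cols 1-8 -> outside (row miss)
  C: rows 4-6 cols 3-8 z=5 -> covers; best now C (z=5)
Winner: C at z=5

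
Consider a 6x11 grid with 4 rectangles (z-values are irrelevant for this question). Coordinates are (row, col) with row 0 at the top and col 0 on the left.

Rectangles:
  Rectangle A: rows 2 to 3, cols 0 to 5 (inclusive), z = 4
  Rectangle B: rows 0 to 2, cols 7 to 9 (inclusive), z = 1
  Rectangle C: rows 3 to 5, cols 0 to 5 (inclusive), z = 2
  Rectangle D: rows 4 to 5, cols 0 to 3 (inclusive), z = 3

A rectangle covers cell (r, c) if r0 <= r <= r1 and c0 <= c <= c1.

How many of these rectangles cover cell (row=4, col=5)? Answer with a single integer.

Check cell (4,5):
  A: rows 2-3 cols 0-5 -> outside (row miss)
  B: rows 0-2 cols 7-9 -> outside (row miss)
  C: rows 3-5 cols 0-5 -> covers
  D: rows 4-5 cols 0-3 -> outside (col miss)
Count covering = 1

Answer: 1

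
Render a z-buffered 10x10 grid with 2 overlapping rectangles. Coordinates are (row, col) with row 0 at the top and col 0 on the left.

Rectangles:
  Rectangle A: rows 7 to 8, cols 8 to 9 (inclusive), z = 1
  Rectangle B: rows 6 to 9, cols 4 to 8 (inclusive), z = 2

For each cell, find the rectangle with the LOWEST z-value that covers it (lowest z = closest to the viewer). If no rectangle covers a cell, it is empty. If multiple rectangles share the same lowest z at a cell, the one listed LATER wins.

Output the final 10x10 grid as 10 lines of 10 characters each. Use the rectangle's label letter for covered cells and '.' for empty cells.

..........
..........
..........
..........
..........
..........
....BBBBB.
....BBBBAA
....BBBBAA
....BBBBB.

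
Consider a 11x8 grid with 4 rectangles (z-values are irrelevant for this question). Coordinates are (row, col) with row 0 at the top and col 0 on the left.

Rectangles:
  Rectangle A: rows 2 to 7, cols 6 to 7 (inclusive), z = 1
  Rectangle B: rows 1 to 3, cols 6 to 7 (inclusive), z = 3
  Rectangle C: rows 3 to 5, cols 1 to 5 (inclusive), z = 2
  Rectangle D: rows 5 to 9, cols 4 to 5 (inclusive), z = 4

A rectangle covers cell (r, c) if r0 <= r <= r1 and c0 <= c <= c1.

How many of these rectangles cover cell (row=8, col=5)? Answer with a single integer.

Check cell (8,5):
  A: rows 2-7 cols 6-7 -> outside (row miss)
  B: rows 1-3 cols 6-7 -> outside (row miss)
  C: rows 3-5 cols 1-5 -> outside (row miss)
  D: rows 5-9 cols 4-5 -> covers
Count covering = 1

Answer: 1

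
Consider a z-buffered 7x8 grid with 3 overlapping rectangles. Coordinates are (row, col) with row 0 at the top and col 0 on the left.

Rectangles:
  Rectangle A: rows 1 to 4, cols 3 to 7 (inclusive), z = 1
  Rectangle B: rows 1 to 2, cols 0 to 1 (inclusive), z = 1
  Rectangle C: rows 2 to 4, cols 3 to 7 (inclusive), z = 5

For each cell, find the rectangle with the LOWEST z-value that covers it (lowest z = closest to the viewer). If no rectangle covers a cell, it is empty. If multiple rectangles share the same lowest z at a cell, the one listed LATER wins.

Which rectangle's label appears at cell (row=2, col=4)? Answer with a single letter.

Check cell (2,4):
  A: rows 1-4 cols 3-7 z=1 -> covers; best now A (z=1)
  B: rows 1-2 cols 0-1 -> outside (col miss)
  C: rows 2-4 cols 3-7 z=5 -> covers; best now A (z=1)
Winner: A at z=1

Answer: A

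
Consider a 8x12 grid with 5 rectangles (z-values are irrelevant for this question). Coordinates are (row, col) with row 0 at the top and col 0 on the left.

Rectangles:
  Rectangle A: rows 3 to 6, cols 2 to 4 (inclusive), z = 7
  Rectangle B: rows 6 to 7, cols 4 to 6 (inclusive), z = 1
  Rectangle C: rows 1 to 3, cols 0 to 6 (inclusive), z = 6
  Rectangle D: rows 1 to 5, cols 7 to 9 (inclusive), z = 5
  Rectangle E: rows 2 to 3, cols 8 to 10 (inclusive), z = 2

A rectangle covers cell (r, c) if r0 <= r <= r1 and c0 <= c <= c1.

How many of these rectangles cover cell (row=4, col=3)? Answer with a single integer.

Check cell (4,3):
  A: rows 3-6 cols 2-4 -> covers
  B: rows 6-7 cols 4-6 -> outside (row miss)
  C: rows 1-3 cols 0-6 -> outside (row miss)
  D: rows 1-5 cols 7-9 -> outside (col miss)
  E: rows 2-3 cols 8-10 -> outside (row miss)
Count covering = 1

Answer: 1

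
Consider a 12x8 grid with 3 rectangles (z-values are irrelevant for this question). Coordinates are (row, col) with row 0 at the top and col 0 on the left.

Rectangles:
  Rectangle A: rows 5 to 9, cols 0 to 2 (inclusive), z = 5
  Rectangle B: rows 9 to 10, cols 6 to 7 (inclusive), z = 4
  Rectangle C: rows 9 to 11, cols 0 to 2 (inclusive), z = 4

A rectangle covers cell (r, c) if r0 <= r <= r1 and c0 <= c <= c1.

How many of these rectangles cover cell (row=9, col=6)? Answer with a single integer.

Answer: 1

Derivation:
Check cell (9,6):
  A: rows 5-9 cols 0-2 -> outside (col miss)
  B: rows 9-10 cols 6-7 -> covers
  C: rows 9-11 cols 0-2 -> outside (col miss)
Count covering = 1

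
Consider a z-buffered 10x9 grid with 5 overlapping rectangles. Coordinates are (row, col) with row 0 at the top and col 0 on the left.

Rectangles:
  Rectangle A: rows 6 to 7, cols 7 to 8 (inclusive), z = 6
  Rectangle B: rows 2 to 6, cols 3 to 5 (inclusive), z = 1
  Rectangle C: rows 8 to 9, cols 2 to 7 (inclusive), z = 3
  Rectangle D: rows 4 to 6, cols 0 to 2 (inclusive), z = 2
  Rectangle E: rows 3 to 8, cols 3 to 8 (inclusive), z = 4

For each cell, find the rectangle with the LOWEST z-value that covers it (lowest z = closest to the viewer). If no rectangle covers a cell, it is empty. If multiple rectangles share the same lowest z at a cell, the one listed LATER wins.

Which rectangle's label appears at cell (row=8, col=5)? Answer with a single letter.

Answer: C

Derivation:
Check cell (8,5):
  A: rows 6-7 cols 7-8 -> outside (row miss)
  B: rows 2-6 cols 3-5 -> outside (row miss)
  C: rows 8-9 cols 2-7 z=3 -> covers; best now C (z=3)
  D: rows 4-6 cols 0-2 -> outside (row miss)
  E: rows 3-8 cols 3-8 z=4 -> covers; best now C (z=3)
Winner: C at z=3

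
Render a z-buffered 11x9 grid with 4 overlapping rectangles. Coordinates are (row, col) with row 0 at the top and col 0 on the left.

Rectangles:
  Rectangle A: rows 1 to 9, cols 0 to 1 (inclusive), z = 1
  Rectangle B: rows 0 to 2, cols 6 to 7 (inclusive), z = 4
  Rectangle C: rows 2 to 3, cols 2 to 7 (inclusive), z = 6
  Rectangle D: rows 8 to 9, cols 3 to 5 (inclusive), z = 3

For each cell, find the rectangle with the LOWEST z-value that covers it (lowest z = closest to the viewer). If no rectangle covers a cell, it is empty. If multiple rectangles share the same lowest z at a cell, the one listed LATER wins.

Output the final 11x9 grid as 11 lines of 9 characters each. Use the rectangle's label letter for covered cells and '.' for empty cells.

......BB.
AA....BB.
AACCCCBB.
AACCCCCC.
AA.......
AA.......
AA.......
AA.......
AA.DDD...
AA.DDD...
.........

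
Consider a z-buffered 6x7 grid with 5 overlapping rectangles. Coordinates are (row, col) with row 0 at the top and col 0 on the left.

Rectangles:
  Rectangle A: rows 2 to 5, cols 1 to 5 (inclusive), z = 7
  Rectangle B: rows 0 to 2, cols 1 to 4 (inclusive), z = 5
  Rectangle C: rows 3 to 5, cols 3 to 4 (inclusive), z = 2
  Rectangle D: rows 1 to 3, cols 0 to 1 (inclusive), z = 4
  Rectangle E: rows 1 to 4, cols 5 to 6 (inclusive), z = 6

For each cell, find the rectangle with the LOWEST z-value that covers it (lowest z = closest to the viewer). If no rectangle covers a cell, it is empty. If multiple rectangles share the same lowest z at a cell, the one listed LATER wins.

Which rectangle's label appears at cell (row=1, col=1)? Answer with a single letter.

Answer: D

Derivation:
Check cell (1,1):
  A: rows 2-5 cols 1-5 -> outside (row miss)
  B: rows 0-2 cols 1-4 z=5 -> covers; best now B (z=5)
  C: rows 3-5 cols 3-4 -> outside (row miss)
  D: rows 1-3 cols 0-1 z=4 -> covers; best now D (z=4)
  E: rows 1-4 cols 5-6 -> outside (col miss)
Winner: D at z=4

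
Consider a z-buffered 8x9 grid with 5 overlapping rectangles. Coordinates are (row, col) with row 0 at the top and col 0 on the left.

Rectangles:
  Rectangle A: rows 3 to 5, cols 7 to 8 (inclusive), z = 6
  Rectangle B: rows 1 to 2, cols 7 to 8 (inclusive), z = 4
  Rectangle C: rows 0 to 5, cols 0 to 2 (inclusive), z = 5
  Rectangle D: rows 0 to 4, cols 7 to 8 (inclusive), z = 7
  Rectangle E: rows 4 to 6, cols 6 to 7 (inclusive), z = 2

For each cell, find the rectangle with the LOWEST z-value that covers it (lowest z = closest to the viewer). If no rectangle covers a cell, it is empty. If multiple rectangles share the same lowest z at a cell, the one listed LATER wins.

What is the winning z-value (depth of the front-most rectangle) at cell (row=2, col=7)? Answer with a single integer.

Check cell (2,7):
  A: rows 3-5 cols 7-8 -> outside (row miss)
  B: rows 1-2 cols 7-8 z=4 -> covers; best now B (z=4)
  C: rows 0-5 cols 0-2 -> outside (col miss)
  D: rows 0-4 cols 7-8 z=7 -> covers; best now B (z=4)
  E: rows 4-6 cols 6-7 -> outside (row miss)
Winner: B at z=4

Answer: 4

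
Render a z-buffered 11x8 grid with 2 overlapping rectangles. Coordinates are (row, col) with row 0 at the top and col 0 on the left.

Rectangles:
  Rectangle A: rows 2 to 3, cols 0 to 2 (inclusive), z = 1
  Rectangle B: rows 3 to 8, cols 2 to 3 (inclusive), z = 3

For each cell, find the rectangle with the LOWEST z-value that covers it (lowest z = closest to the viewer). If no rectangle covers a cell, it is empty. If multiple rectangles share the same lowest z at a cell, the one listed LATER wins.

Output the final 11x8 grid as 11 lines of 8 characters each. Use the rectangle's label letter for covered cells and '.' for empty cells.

........
........
AAA.....
AAAB....
..BB....
..BB....
..BB....
..BB....
..BB....
........
........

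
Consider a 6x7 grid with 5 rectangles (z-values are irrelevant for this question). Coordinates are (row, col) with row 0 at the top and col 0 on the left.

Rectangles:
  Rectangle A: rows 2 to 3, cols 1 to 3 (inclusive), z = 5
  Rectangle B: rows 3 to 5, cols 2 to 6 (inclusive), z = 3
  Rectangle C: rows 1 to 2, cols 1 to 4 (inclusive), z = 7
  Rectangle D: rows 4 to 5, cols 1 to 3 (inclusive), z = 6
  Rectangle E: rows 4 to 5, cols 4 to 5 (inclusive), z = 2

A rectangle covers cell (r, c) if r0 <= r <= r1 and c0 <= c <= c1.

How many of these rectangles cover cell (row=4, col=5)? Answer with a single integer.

Answer: 2

Derivation:
Check cell (4,5):
  A: rows 2-3 cols 1-3 -> outside (row miss)
  B: rows 3-5 cols 2-6 -> covers
  C: rows 1-2 cols 1-4 -> outside (row miss)
  D: rows 4-5 cols 1-3 -> outside (col miss)
  E: rows 4-5 cols 4-5 -> covers
Count covering = 2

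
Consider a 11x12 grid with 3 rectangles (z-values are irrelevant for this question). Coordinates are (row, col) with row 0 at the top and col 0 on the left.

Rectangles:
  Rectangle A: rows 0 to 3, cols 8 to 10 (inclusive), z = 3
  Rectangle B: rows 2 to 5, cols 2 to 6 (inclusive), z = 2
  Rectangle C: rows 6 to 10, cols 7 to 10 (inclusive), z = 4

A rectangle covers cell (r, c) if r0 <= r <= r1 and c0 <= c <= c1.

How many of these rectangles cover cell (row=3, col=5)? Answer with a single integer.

Check cell (3,5):
  A: rows 0-3 cols 8-10 -> outside (col miss)
  B: rows 2-5 cols 2-6 -> covers
  C: rows 6-10 cols 7-10 -> outside (row miss)
Count covering = 1

Answer: 1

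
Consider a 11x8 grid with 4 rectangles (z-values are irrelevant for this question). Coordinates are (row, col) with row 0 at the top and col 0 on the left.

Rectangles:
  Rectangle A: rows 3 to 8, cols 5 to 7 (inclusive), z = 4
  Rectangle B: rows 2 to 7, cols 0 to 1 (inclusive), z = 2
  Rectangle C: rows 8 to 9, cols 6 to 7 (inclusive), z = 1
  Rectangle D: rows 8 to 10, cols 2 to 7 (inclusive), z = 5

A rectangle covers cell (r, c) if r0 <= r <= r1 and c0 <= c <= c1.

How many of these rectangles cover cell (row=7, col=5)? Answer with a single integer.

Answer: 1

Derivation:
Check cell (7,5):
  A: rows 3-8 cols 5-7 -> covers
  B: rows 2-7 cols 0-1 -> outside (col miss)
  C: rows 8-9 cols 6-7 -> outside (row miss)
  D: rows 8-10 cols 2-7 -> outside (row miss)
Count covering = 1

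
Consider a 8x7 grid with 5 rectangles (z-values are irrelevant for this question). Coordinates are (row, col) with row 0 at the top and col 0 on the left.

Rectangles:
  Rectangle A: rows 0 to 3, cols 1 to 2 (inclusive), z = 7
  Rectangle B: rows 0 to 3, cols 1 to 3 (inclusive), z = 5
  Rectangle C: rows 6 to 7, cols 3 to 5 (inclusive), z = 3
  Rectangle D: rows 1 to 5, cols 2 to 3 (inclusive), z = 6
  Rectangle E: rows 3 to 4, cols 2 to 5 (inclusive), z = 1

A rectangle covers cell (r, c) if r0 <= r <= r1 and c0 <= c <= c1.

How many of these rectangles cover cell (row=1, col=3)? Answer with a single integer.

Check cell (1,3):
  A: rows 0-3 cols 1-2 -> outside (col miss)
  B: rows 0-3 cols 1-3 -> covers
  C: rows 6-7 cols 3-5 -> outside (row miss)
  D: rows 1-5 cols 2-3 -> covers
  E: rows 3-4 cols 2-5 -> outside (row miss)
Count covering = 2

Answer: 2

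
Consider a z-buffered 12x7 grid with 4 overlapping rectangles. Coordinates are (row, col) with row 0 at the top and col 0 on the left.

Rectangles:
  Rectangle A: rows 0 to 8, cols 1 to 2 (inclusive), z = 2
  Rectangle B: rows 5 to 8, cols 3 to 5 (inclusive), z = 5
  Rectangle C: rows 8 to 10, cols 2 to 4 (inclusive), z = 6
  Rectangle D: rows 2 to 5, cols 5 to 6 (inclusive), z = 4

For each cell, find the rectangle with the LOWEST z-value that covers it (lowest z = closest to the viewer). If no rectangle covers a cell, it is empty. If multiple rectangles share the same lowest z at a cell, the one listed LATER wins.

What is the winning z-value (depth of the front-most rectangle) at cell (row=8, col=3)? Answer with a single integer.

Check cell (8,3):
  A: rows 0-8 cols 1-2 -> outside (col miss)
  B: rows 5-8 cols 3-5 z=5 -> covers; best now B (z=5)
  C: rows 8-10 cols 2-4 z=6 -> covers; best now B (z=5)
  D: rows 2-5 cols 5-6 -> outside (row miss)
Winner: B at z=5

Answer: 5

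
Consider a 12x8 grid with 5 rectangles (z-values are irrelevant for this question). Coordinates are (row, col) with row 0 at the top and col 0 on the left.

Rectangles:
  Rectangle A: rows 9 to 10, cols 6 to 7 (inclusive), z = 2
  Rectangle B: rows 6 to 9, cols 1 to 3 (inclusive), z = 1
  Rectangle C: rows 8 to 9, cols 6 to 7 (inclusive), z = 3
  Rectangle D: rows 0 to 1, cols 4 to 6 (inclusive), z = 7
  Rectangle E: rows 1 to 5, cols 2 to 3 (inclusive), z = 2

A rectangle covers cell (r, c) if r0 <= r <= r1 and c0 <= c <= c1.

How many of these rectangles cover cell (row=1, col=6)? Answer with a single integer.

Answer: 1

Derivation:
Check cell (1,6):
  A: rows 9-10 cols 6-7 -> outside (row miss)
  B: rows 6-9 cols 1-3 -> outside (row miss)
  C: rows 8-9 cols 6-7 -> outside (row miss)
  D: rows 0-1 cols 4-6 -> covers
  E: rows 1-5 cols 2-3 -> outside (col miss)
Count covering = 1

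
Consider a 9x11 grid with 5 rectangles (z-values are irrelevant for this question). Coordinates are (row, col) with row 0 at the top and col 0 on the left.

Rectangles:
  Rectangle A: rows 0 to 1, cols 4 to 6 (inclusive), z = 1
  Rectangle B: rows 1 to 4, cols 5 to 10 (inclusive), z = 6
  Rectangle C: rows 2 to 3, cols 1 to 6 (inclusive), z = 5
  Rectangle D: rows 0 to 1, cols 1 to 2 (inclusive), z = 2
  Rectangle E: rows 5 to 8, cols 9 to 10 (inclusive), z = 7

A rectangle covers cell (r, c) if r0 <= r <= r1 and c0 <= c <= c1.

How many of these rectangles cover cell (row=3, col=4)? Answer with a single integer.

Check cell (3,4):
  A: rows 0-1 cols 4-6 -> outside (row miss)
  B: rows 1-4 cols 5-10 -> outside (col miss)
  C: rows 2-3 cols 1-6 -> covers
  D: rows 0-1 cols 1-2 -> outside (row miss)
  E: rows 5-8 cols 9-10 -> outside (row miss)
Count covering = 1

Answer: 1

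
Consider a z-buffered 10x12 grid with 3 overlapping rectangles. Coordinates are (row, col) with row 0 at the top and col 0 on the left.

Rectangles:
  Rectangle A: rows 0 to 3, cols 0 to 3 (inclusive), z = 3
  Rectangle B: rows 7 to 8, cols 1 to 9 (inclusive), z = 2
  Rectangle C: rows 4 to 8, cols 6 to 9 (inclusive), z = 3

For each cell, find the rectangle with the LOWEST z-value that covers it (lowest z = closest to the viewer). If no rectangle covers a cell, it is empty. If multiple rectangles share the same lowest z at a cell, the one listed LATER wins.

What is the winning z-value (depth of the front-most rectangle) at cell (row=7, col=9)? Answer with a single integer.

Check cell (7,9):
  A: rows 0-3 cols 0-3 -> outside (row miss)
  B: rows 7-8 cols 1-9 z=2 -> covers; best now B (z=2)
  C: rows 4-8 cols 6-9 z=3 -> covers; best now B (z=2)
Winner: B at z=2

Answer: 2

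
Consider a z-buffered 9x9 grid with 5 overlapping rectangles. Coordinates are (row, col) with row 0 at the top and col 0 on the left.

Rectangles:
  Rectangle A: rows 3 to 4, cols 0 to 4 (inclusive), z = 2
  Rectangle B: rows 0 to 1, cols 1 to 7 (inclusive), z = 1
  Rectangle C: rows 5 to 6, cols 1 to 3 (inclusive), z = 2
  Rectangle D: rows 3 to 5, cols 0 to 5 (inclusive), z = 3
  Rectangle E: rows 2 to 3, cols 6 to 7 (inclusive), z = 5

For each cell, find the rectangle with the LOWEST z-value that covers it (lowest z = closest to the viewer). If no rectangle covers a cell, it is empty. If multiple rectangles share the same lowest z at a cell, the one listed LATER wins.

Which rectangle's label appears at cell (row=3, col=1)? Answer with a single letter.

Check cell (3,1):
  A: rows 3-4 cols 0-4 z=2 -> covers; best now A (z=2)
  B: rows 0-1 cols 1-7 -> outside (row miss)
  C: rows 5-6 cols 1-3 -> outside (row miss)
  D: rows 3-5 cols 0-5 z=3 -> covers; best now A (z=2)
  E: rows 2-3 cols 6-7 -> outside (col miss)
Winner: A at z=2

Answer: A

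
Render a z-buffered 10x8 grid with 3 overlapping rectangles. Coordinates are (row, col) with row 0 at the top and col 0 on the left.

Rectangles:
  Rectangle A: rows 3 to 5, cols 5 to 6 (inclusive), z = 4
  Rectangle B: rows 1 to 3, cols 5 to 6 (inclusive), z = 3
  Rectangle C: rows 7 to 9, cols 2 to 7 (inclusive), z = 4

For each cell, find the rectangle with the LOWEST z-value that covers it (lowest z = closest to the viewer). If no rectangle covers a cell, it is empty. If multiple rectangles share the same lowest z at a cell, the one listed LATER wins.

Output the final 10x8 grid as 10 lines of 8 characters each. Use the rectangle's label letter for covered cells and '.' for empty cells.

........
.....BB.
.....BB.
.....BB.
.....AA.
.....AA.
........
..CCCCCC
..CCCCCC
..CCCCCC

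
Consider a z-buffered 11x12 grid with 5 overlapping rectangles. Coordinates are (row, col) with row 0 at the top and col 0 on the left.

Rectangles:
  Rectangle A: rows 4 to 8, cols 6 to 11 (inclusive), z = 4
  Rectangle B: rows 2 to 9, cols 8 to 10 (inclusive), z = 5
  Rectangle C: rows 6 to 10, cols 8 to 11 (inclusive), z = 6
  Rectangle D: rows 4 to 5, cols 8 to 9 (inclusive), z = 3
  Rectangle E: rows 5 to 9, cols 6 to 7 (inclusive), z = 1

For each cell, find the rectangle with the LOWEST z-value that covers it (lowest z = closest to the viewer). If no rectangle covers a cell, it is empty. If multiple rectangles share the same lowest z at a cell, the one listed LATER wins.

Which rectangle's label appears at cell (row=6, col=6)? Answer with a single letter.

Answer: E

Derivation:
Check cell (6,6):
  A: rows 4-8 cols 6-11 z=4 -> covers; best now A (z=4)
  B: rows 2-9 cols 8-10 -> outside (col miss)
  C: rows 6-10 cols 8-11 -> outside (col miss)
  D: rows 4-5 cols 8-9 -> outside (row miss)
  E: rows 5-9 cols 6-7 z=1 -> covers; best now E (z=1)
Winner: E at z=1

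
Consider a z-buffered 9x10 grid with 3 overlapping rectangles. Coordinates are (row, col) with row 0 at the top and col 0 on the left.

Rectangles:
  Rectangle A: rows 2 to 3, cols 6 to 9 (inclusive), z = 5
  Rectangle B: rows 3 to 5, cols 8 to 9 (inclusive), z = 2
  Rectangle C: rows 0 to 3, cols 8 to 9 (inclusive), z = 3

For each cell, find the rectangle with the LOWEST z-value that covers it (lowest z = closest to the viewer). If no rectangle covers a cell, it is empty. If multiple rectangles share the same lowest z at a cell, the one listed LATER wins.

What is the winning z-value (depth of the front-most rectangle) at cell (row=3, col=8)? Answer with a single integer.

Answer: 2

Derivation:
Check cell (3,8):
  A: rows 2-3 cols 6-9 z=5 -> covers; best now A (z=5)
  B: rows 3-5 cols 8-9 z=2 -> covers; best now B (z=2)
  C: rows 0-3 cols 8-9 z=3 -> covers; best now B (z=2)
Winner: B at z=2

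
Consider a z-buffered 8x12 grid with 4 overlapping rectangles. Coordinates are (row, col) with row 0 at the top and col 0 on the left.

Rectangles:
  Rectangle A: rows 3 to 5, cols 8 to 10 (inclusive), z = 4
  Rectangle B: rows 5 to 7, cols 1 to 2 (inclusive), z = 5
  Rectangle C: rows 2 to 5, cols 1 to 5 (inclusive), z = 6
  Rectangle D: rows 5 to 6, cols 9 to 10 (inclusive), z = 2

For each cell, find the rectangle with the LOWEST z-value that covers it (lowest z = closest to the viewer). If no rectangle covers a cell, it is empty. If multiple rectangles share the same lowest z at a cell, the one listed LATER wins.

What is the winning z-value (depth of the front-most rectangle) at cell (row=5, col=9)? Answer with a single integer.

Answer: 2

Derivation:
Check cell (5,9):
  A: rows 3-5 cols 8-10 z=4 -> covers; best now A (z=4)
  B: rows 5-7 cols 1-2 -> outside (col miss)
  C: rows 2-5 cols 1-5 -> outside (col miss)
  D: rows 5-6 cols 9-10 z=2 -> covers; best now D (z=2)
Winner: D at z=2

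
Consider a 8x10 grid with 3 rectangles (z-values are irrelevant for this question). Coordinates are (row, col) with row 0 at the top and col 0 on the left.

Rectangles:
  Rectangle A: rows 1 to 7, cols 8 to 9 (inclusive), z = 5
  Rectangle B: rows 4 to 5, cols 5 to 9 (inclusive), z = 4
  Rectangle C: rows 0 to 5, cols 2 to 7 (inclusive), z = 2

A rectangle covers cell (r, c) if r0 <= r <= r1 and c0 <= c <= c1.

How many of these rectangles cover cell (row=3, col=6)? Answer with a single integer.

Answer: 1

Derivation:
Check cell (3,6):
  A: rows 1-7 cols 8-9 -> outside (col miss)
  B: rows 4-5 cols 5-9 -> outside (row miss)
  C: rows 0-5 cols 2-7 -> covers
Count covering = 1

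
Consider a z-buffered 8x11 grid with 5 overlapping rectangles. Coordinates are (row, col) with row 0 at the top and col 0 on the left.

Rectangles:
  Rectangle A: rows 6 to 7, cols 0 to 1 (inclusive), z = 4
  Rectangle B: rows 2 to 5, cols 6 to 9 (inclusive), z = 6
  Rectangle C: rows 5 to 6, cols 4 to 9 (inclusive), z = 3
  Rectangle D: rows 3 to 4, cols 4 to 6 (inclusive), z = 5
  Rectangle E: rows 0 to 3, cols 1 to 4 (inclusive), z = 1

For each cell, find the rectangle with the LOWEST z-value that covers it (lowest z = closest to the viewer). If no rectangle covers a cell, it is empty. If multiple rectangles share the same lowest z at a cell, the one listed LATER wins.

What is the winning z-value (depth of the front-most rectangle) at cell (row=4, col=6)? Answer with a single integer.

Check cell (4,6):
  A: rows 6-7 cols 0-1 -> outside (row miss)
  B: rows 2-5 cols 6-9 z=6 -> covers; best now B (z=6)
  C: rows 5-6 cols 4-9 -> outside (row miss)
  D: rows 3-4 cols 4-6 z=5 -> covers; best now D (z=5)
  E: rows 0-3 cols 1-4 -> outside (row miss)
Winner: D at z=5

Answer: 5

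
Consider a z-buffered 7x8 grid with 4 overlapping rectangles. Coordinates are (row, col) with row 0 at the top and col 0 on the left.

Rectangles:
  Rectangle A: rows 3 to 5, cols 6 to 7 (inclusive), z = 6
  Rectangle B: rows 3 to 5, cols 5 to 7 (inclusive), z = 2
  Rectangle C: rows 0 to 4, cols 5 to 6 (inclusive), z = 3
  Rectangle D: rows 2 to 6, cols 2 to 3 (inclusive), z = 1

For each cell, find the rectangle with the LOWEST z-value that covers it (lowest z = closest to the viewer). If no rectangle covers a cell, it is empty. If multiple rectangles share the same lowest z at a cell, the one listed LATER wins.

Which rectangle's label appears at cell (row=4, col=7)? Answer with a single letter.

Answer: B

Derivation:
Check cell (4,7):
  A: rows 3-5 cols 6-7 z=6 -> covers; best now A (z=6)
  B: rows 3-5 cols 5-7 z=2 -> covers; best now B (z=2)
  C: rows 0-4 cols 5-6 -> outside (col miss)
  D: rows 2-6 cols 2-3 -> outside (col miss)
Winner: B at z=2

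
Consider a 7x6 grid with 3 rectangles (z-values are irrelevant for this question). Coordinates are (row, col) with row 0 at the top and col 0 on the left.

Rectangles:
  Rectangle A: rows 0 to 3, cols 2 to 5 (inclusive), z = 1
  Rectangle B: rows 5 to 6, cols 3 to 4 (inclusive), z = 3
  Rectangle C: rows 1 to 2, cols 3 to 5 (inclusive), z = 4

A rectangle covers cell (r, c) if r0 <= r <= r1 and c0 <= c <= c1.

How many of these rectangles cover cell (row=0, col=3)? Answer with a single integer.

Check cell (0,3):
  A: rows 0-3 cols 2-5 -> covers
  B: rows 5-6 cols 3-4 -> outside (row miss)
  C: rows 1-2 cols 3-5 -> outside (row miss)
Count covering = 1

Answer: 1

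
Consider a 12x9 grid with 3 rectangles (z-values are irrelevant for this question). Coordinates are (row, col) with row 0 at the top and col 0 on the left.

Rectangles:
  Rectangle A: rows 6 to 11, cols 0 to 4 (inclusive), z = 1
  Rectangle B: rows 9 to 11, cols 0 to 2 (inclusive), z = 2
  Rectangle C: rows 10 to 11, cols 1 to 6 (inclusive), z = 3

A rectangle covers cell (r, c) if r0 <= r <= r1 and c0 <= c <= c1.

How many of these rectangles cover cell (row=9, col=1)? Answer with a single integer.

Check cell (9,1):
  A: rows 6-11 cols 0-4 -> covers
  B: rows 9-11 cols 0-2 -> covers
  C: rows 10-11 cols 1-6 -> outside (row miss)
Count covering = 2

Answer: 2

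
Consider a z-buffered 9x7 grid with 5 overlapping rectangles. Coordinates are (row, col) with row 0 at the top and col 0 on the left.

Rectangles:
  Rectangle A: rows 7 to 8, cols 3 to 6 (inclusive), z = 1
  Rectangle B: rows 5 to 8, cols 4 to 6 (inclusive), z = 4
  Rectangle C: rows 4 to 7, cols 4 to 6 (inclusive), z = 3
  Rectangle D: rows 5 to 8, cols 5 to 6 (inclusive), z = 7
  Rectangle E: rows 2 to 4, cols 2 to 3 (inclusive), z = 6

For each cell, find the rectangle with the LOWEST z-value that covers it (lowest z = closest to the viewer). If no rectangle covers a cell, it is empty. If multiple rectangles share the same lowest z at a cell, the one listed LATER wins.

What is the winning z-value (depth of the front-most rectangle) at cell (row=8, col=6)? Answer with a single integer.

Answer: 1

Derivation:
Check cell (8,6):
  A: rows 7-8 cols 3-6 z=1 -> covers; best now A (z=1)
  B: rows 5-8 cols 4-6 z=4 -> covers; best now A (z=1)
  C: rows 4-7 cols 4-6 -> outside (row miss)
  D: rows 5-8 cols 5-6 z=7 -> covers; best now A (z=1)
  E: rows 2-4 cols 2-3 -> outside (row miss)
Winner: A at z=1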